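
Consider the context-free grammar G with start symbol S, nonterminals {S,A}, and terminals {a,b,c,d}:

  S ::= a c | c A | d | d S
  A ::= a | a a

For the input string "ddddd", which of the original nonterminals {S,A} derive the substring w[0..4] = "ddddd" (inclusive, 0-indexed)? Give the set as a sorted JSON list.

CNF form of G:
  S -> T0 T1 | T1 A | T2 S | d
  A -> T0 T0 | a
  T0 -> a
  T1 -> c
  T2 -> d

Fill CYK table bottom-up — only the sub-triangle for w[0..4]:
  T[0,0] 'd' = {S,T2}  orig:{S}
  T[1,1] 'd' = {S,T2}  orig:{S}
  T[2,2] 'd' = {S,T2}  orig:{S}
  T[3,3] 'd' = {S,T2}  orig:{S}
  T[4,4] 'd' = {S,T2}  orig:{S}
  T[0,1] 'dd' = {S}
  T[1,2] 'dd' = {S}
  T[2,3] 'dd' = {S}
  T[3,4] 'dd' = {S}
  T[0,2] 'ddd' = {S}
  T[1,3] 'ddd' = {S}
  T[2,4] 'ddd' = {S}
  T[0,3] 'dddd' = {S}
  T[1,4] 'dddd' = {S}
  T[0,4] 'ddddd' = {S}

Original NTs in T[0,4] deriving "ddddd": ["S"]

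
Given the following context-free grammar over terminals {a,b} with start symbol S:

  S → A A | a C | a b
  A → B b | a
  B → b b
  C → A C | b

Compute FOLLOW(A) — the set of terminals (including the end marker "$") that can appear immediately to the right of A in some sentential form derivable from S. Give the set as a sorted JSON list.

FIRST iteration:
[1]
  A via A→a: +{a}
  B via B→b b: +{b}
  C via C→A C: +{a}
  C via C→b: +{b}
  S via S→A A: +{a}
  S: {a}  A: {a}  B: {b}  C: {a,b}
[2]
  A via A→B b: +{b}
  S via S→A A: +{b}
  S: {a,b}  A: {a,b}  B: {b}  C: {a,b}
[3] (stable)
  S: {a,b}  A: {a,b}  B: {b}  C: {a,b}

FOLLOW sets:
seed FOLLOW(S) with $
iter 1:
  A→B b: FOLLOW(B) ⊇ FIRST(b) = {b}; new: +{b}
  C→A C: FOLLOW(A) ⊇ FIRST(C) = {a,b}; new: +{a,b}
  S→A A: FOLLOW(A) ⊇ FOLLOW(S) ⊇ {$}; new: +{$}
  S→a C: FOLLOW(C) ⊇ FOLLOW(S) ⊇ {$}; new: +{$}
  S: {$}  A: {$,a,b}  B: {b}  C: {$}
iter 2: done
  S: {$}  A: {$,a,b}  B: {b}  C: {$}

FOLLOW(A) = ["$", "a", "b"]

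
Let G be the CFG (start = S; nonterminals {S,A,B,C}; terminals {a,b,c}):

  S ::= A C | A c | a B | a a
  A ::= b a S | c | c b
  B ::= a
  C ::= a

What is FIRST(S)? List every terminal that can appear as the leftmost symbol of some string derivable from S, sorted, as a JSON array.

FIRST iteration:
pass 1:
  A via A→b a S: +{b}
  A via A→c: +{c}
  B via B→a: +{a}
  C via C→a: +{a}
  S via S→A C: +{b,c}
  S via S→a B: +{a}
  S: {a,b,c}  A: {b,c}  B: {a}  C: {a}
pass 2: (no change)
  S: {a,b,c}  A: {b,c}  B: {a}  C: {a}

FIRST(S) = ["a", "b", "c"]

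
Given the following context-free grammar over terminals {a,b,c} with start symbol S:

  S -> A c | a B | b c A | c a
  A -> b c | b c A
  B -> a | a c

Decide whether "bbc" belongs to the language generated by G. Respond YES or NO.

CNF form of G:
  S -> A T1 | T0 X4 | T1 T2 | T2 B
  A -> T0 T1 | T0 X3
  B -> T2 T1 | a
  T0 -> b
  T1 -> c
  T2 -> a
  X3 -> T1 A
  X4 -> T1 A

CYK table (by increasing span):
  cell(0,0) b: {T0}  orig:{}
  cell(1,1) b: {T0}  orig:{}
  cell(2,2) c: {T1}  orig:{}
  cell(0,1) bb: ∅
  cell(1,2) bc: {A}
  cell(0,2) bbc: ∅

S ∉ T[0,2] ⇒ NO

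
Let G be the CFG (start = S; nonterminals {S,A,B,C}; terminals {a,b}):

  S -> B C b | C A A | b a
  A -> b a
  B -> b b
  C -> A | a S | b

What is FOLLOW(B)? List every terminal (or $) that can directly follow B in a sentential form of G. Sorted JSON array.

FIRST sets, iterate to fixpoint:
pass 1:
  A via A→b a: +{b}
  B via B→b b: +{b}
  C via C→A: +{b}
  C via C→a S: +{a}
  S via S→B C b: +{b}
  S via S→C A A: +{a}
  S: {a,b}  A: {b}  B: {b}  C: {a,b}
pass 2: done
  S: {a,b}  A: {b}  B: {b}  C: {a,b}

FOLLOW iteration:
initialize: $ ∈ FOLLOW(S)
iter 1:
  S→B C b: FOLLOW(B) ⊇ FIRST(C) = {a,b}; new: +{a,b}
  S→B C b: FOLLOW(C) ⊇ FIRST(b) = {b}; new: +{b}
  S→C A A: FOLLOW(A) ⊇ FIRST(A) = {b}; new: +{b}
  S→C A A: FOLLOW(A) ⊇ FOLLOW(S) ⊇ {$}; new: +{$}
  FOLLOW[S]={$}  FOLLOW[A]={$,b}  FOLLOW[B]={a,b}  FOLLOW[C]={b}
iter 2:
  C→a S: FOLLOW(S) ⊇ FOLLOW(C) ⊇ {b}; new: +{b}
  FOLLOW[S]={$,b}  FOLLOW[A]={$,b}  FOLLOW[B]={a,b}  FOLLOW[C]={b}
iter 3: (stable)
  FOLLOW[S]={$,b}  FOLLOW[A]={$,b}  FOLLOW[B]={a,b}  FOLLOW[C]={b}

FOLLOW(B) = ["a", "b"]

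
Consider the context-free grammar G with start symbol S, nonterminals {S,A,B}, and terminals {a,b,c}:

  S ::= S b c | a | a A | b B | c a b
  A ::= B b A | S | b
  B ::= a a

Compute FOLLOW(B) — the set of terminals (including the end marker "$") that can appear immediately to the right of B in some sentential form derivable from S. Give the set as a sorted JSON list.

FIRST iteration:
[1]
  A via A→b: +{b}
  B via B→a a: +{a}
  S via S→a: +{a}
  S via S→b B: +{b}
  S via S→c a b: +{c}
  FIRST(S)={a,b,c}  FIRST(A)={b}  FIRST(B)={a}
[2]
  A via A→B b A: +{a}
  A via A→S: +{c}
  FIRST(S)={a,b,c}  FIRST(A)={a,b,c}  FIRST(B)={a}
[3] (stable)
  FIRST(S)={a,b,c}  FIRST(A)={a,b,c}  FIRST(B)={a}

Compute FOLLOW by fixpoint:
FOLLOW(S) := {$}
[1]
  A→B b A: FOLLOW(B) ⊇ FIRST(b) = {b}; new: +{b}
  S→S b c: FOLLOW(S) ⊇ FIRST(b) = {b}; new: +{b}
  S→a A: FOLLOW(A) ⊇ FOLLOW(S) ⊇ {$,b}; new: +{$,b}
  S→b B: FOLLOW(B) ⊇ FOLLOW(S) ⊇ {$,b}; new: +{$}
  FOLLOW[S]={$,b}  FOLLOW[A]={$,b}  FOLLOW[B]={$,b}
[2] — fixpoint
  FOLLOW[S]={$,b}  FOLLOW[A]={$,b}  FOLLOW[B]={$,b}

FOLLOW(B) = ["$", "b"]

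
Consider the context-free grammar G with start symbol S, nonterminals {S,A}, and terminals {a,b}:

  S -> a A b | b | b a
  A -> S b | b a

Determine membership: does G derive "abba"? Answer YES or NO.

Convert to CNF:
  S -> T0 T1 | T1 X2 | b
  A -> S T0 | T0 T1
  T0 -> b
  T1 -> a
  X2 -> A T0

CYK table (by increasing span):
  [0..0]={T1}  "a"  orig:{}
  [1..1]={S,T0}  "b"  orig:{S}
  [2..2]={S,T0}  "b"  orig:{S}
  [3..3]={T1}  "a"  orig:{}
  [0..1]=∅  "ab"
  [1..2]={A}  "bb"
  [2..3]={A,S}  "ba"
  [0..2]=∅  "abb"
  [1..3]=∅  "bba"
  [0..3]=∅  "abba"

S ∉ T[0,3] ⇒ NO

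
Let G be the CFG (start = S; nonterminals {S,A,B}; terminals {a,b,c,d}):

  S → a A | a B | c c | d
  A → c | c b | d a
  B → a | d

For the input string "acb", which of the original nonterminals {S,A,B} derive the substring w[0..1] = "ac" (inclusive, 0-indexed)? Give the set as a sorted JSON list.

CNF form of G:
  S -> T0 T0 | T3 A | T3 B | d
  A -> T0 T1 | T2 T3 | c
  B -> a | d
  T0 -> c
  T1 -> b
  T2 -> d
  T3 -> a

CYK table (by increasing span) — only the sub-triangle for w[0..1]:
  T[0,0] 'a' = {B,T3}  orig:{B}
  T[1,1] 'c' = {A,T0}  orig:{A}
  T[0,1] 'ac' = {S}

Original NTs in T[0,1] deriving "ac": ["S"]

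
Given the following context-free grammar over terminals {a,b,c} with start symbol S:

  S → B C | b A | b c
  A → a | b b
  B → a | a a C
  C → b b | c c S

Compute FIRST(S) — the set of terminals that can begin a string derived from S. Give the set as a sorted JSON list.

FIRST sets, iterate to fixpoint:
[1]
  A via A→a: +{a}
  A via A→b b: +{b}
  B via B→a: +{a}
  C via C→b b: +{b}
  C via C→c c S: +{c}
  S via S→B C: +{a}
  S via S→b A: +{b}
  FIRST(S)={a,b}  FIRST(A)={a,b}  FIRST(B)={a}  FIRST(C)={b,c}
[2] (no change)
  FIRST(S)={a,b}  FIRST(A)={a,b}  FIRST(B)={a}  FIRST(C)={b,c}

FIRST(S) = ["a", "b"]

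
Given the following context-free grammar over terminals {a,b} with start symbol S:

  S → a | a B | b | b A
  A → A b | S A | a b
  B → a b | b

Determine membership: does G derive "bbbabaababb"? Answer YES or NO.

Convert to CNF:
  S -> T0 A | T1 B | a | b
  A -> A T0 | S A | T1 T0
  B -> T1 T0 | b
  T0 -> b
  T1 -> a

CYK fill:
  cell(0,0) b: {B,S,T0}  orig:{B,S}
  cell(1,1) b: {B,S,T0}  orig:{B,S}
  cell(2,2) b: {B,S,T0}  orig:{B,S}
  cell(3,3) a: {S,T1}  orig:{S}
  cell(4,4) b: {B,S,T0}  orig:{B,S}
  cell(5,5) a: {S,T1}  orig:{S}
  cell(6,6) a: {S,T1}  orig:{S}
  cell(7,7) b: {B,S,T0}  orig:{B,S}
  cell(8,8) a: {S,T1}  orig:{S}
  cell(9,9) b: {B,S,T0}  orig:{B,S}
  cell(10,10) b: {B,S,T0}  orig:{B,S}
  cell(0,1) bb: ∅
  cell(1,2) bb: ∅
  cell(2,3) ba: ∅
  cell(3,4) ab: {A,B,S}
  cell(4,5) ba: ∅
  cell(5,6) aa: ∅
  cell(6,7) ab: {A,B,S}
  cell(7,8) ba: ∅
  cell(8,9) ab: {A,B,S}
  cell(9,10) bb: ∅
  cell(0,2) bbb: ∅
  cell(1,3) bba: ∅
  cell(2,4) bab: {A,S}
  cell(3,5) aba: ∅
  cell(4,6) baa: ∅
  cell(5,7) aab: {A,S}
  cell(6,8) aba: ∅
  cell(7,9) bab: {A,S}
  cell(8,10) abb: {A}
  cell(0,3) bbba: ∅
  cell(1,4) bbab: {A,S}
  cell(2,5) baba: ∅
  cell(3,6) abaa: ∅
  cell(4,7) baab: {A,S}
  cell(5,8) aaba: ∅
  cell(6,9) abab: {A}
  cell(7,10) babb: {A,S}
  cell(0,4) bbbab: {A,S}
  cell(1,5) bbaba: ∅
  cell(2,6) babaa: ∅
  cell(3,7) abaab: {A}
  cell(4,8) baaba: ∅
  cell(5,9) aabab: {A}
  cell(6,10) ababb: {A}
  cell(0,5) bbbaba: ∅
  cell(1,6) bbabaa: ∅
  cell(2,7) babaab: {A,S}
  cell(3,8) abaaba: ∅
  cell(4,9) baabab: {A,S}
  cell(5,10) aababb: {A}
  cell(0,6) bbbabaa: ∅
  cell(1,7) bbabaab: {A,S}
  cell(2,8) babaaba: ∅
  cell(3,9) abaabab: {A}
  cell(4,10) baababb: {A,S}
  cell(0,7) bbbabaab: {A,S}
  cell(1,8) bbabaaba: ∅
  cell(2,9) babaabab: {A,S}
  cell(3,10) abaababb: {A}
  cell(0,8) bbbabaaba: ∅
  cell(1,9) bbabaabab: {A,S}
  cell(2,10) babaababb: {A,S}
  cell(0,9) bbbabaabab: {A,S}
  cell(1,10) bbabaababb: {A,S}
  cell(0,10) bbbabaababb: {A,S}

S ∈ T[0,10] ⇒ YES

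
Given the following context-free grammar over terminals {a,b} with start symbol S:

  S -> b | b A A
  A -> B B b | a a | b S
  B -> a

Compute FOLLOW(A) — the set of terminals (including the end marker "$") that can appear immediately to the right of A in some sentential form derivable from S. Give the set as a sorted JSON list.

Compute FIRST by fixpoint:
[1]
  A via A→a a: +{a}
  A via A→b S: +{b}
  B via B→a: +{a}
  S via S→b: +{b}
  FIRST[S]={b}  FIRST[A]={a,b}  FIRST[B]={a}
[2] (stable)
  FIRST[S]={b}  FIRST[A]={a,b}  FIRST[B]={a}

FOLLOW sets:
seed FOLLOW(S) with $
pass 1:
  A→B B b: FOLLOW(B) ⊇ FIRST(B) = {a}; new: +{a}
  A→B B b: FOLLOW(B) ⊇ FIRST(b) = {b}; new: +{b}
  S→b A A: FOLLOW(A) ⊇ FIRST(A) = {a,b}; new: +{a,b}
  S→b A A: FOLLOW(A) ⊇ FOLLOW(S) ⊇ {$}; new: +{$}
  FOLLOW[S]={$}  FOLLOW[A]={$,a,b}  FOLLOW[B]={a,b}
pass 2:
  A→b S: FOLLOW(S) ⊇ FOLLOW(A) ⊇ {$,a,b}; new: +{a,b}
  FOLLOW[S]={$,a,b}  FOLLOW[A]={$,a,b}  FOLLOW[B]={a,b}
pass 3: (no change)
  FOLLOW[S]={$,a,b}  FOLLOW[A]={$,a,b}  FOLLOW[B]={a,b}

FOLLOW(A) = ["$", "a", "b"]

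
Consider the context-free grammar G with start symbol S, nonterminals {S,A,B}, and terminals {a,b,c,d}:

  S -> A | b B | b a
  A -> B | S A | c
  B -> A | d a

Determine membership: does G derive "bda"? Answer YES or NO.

Convert to CNF:
  S -> S A | T0 T1 | T2 B | T2 T1 | c
  A -> S A | T0 T1 | c
  B -> S A | T0 T1 | c
  T0 -> d
  T1 -> a
  T2 -> b

CYK table (by increasing span):
  cell(0,0) b: {T2}  orig:{}
  cell(1,1) d: {T0}  orig:{}
  cell(2,2) a: {T1}  orig:{}
  cell(0,1) bd: ∅
  cell(1,2) da: {A,B,S}
  cell(0,2) bda: {S}

S ∈ T[0,2] ⇒ YES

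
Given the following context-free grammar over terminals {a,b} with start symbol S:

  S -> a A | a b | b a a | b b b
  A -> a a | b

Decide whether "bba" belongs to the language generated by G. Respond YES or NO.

CNF form of G:
  S -> T0 A | T0 T1 | T1 X2 | T1 X3
  A -> T0 T0 | b
  T0 -> a
  T1 -> b
  X2 -> T0 T0
  X3 -> T1 T1

CYK table (by increasing span):
  cell(0,0) b: {A,T1}  orig:{A}
  cell(1,1) b: {A,T1}  orig:{A}
  cell(2,2) a: {T0}  orig:{}
  cell(0,1) bb: {X3}  orig:{}
  cell(1,2) ba: ∅
  cell(0,2) bba: ∅

S ∉ T[0,2] ⇒ NO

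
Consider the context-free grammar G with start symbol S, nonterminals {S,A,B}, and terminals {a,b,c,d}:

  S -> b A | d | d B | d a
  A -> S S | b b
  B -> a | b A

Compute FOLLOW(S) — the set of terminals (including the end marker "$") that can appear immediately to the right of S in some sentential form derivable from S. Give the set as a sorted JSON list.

FIRST iteration:
round 1:
  A via A→b b: +{b}
  B via B→a: +{a}
  B via B→b A: +{b}
  S via S→b A: +{b}
  S via S→d: +{d}
  S: {b,d}  A: {b}  B: {a,b}
round 2:
  A via A→S S: +{d}
  S: {b,d}  A: {b,d}  B: {a,b}
round 3: done
  S: {b,d}  A: {b,d}  B: {a,b}

FOLLOW sets:
initialize: $ ∈ FOLLOW(S)
[1]
  A→S S: FOLLOW(S) ⊇ FIRST(S) = {b,d}; new: +{b,d}
  S→b A: FOLLOW(A) ⊇ FOLLOW(S) ⊇ {$,b,d}; new: +{$,b,d}
  S→d B: FOLLOW(B) ⊇ FOLLOW(S) ⊇ {$,b,d}; new: +{$,b,d}
  FOLLOW[S]={$,b,d}  FOLLOW[A]={$,b,d}  FOLLOW[B]={$,b,d}
[2] (stable)
  FOLLOW[S]={$,b,d}  FOLLOW[A]={$,b,d}  FOLLOW[B]={$,b,d}

FOLLOW(S) = ["$", "b", "d"]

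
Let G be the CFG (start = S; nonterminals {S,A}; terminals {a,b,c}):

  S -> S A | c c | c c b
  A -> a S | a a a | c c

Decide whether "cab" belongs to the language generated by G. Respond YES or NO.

CNF form of G:
  S -> S A | T1 T1 | T1 X4
  A -> T0 S | T0 X3 | T1 T1
  T0 -> a
  T1 -> c
  T2 -> b
  X3 -> T0 T0
  X4 -> T1 T2

Fill CYK table bottom-up:
  cell(0,0) c: {T1}  orig:{}
  cell(1,1) a: {T0}  orig:{}
  cell(2,2) b: {T2}  orig:{}
  cell(0,1) ca: ∅
  cell(1,2) ab: ∅
  cell(0,2) cab: ∅

S ∉ T[0,2] ⇒ NO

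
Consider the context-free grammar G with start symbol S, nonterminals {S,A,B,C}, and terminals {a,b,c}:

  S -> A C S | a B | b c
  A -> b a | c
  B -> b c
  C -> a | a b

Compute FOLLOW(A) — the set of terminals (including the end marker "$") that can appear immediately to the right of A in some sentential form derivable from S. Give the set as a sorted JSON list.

Compute FIRST by fixpoint:
round 1:
  A via A→b a: +{b}
  A via A→c: +{c}
  B via B→b c: +{b}
  C via C→a: +{a}
  S via S→A C S: +{b,c}
  S via S→a B: +{a}
  FIRST[S]={a,b,c}  FIRST[A]={b,c}  FIRST[B]={b}  FIRST[C]={a}
round 2: (no change)
  FIRST[S]={a,b,c}  FIRST[A]={b,c}  FIRST[B]={b}  FIRST[C]={a}

FOLLOW sets:
seed FOLLOW(S) with $
round 1:
  S→A C S: FOLLOW(A) ⊇ FIRST(C) = {a}; new: +{a}
  S→A C S: FOLLOW(C) ⊇ FIRST(S) = {a,b,c}; new: +{a,b,c}
  S→a B: FOLLOW(B) ⊇ FOLLOW(S) ⊇ {$}; new: +{$}
  FOLLOW[S]={$}  FOLLOW[A]={a}  FOLLOW[B]={$}  FOLLOW[C]={a,b,c}
round 2: — fixpoint
  FOLLOW[S]={$}  FOLLOW[A]={a}  FOLLOW[B]={$}  FOLLOW[C]={a,b,c}

FOLLOW(A) = ["a"]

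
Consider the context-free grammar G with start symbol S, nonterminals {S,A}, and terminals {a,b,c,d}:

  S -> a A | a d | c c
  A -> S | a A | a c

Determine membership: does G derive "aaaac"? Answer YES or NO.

CNF form of G:
  S -> T0 A | T0 T2 | T1 T1
  A -> T0 A | T0 T1 | T0 T2 | T1 T1
  T0 -> a
  T1 -> c
  T2 -> d

CYK fill:
  cell(0,0) a: {T0}  orig:{}
  cell(1,1) a: {T0}  orig:{}
  cell(2,2) a: {T0}  orig:{}
  cell(3,3) a: {T0}  orig:{}
  cell(4,4) c: {T1}  orig:{}
  cell(0,1) aa: ∅
  cell(1,2) aa: ∅
  cell(2,3) aa: ∅
  cell(3,4) ac: {A}
  cell(0,2) aaa: ∅
  cell(1,3) aaa: ∅
  cell(2,4) aac: {A,S}
  cell(0,3) aaaa: ∅
  cell(1,4) aaac: {A,S}
  cell(0,4) aaaac: {A,S}

S ∈ T[0,4] ⇒ YES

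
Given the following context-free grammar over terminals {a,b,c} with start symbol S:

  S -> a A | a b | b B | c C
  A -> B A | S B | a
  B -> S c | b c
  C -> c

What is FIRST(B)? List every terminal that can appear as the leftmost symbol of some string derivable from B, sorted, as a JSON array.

Compute FIRST by fixpoint:
pass 1:
  A via A→a: +{a}
  B via B→b c: +{b}
  C via C→c: +{c}
  S via S→a A: +{a}
  S via S→b B: +{b}
  S via S→c C: +{c}
  FIRST[S]={a,b,c}  FIRST[A]={a}  FIRST[B]={b}  FIRST[C]={c}
pass 2:
  A via A→B A: +{b}
  A via A→S B: +{c}
  B via B→S c: +{a,c}
  FIRST[S]={a,b,c}  FIRST[A]={a,b,c}  FIRST[B]={a,b,c}  FIRST[C]={c}
pass 3: done
  FIRST[S]={a,b,c}  FIRST[A]={a,b,c}  FIRST[B]={a,b,c}  FIRST[C]={c}

FIRST(B) = ["a", "b", "c"]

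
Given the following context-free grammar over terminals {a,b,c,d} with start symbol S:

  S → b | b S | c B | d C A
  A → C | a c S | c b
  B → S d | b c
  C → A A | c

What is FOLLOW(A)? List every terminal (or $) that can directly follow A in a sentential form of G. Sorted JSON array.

FIRST sets, iterate to fixpoint:
iter 1:
  A via A→a c S: +{a}
  A via A→c b: +{c}
  B via B→b c: +{b}
  C via C→A A: +{a,c}
  S via S→b: +{b}
  S via S→c B: +{c}
  S via S→d C A: +{d}
  S: {b,c,d}  A: {a,c}  B: {b}  C: {a,c}
iter 2:
  B via B→S d: +{c,d}
  S: {b,c,d}  A: {a,c}  B: {b,c,d}  C: {a,c}
iter 3: (no change)
  S: {b,c,d}  A: {a,c}  B: {b,c,d}  C: {a,c}

FOLLOW sets:
FOLLOW(S) := {$}
round 1:
  B→S d: FOLLOW(S) ⊇ FIRST(d) = {d}; new: +{d}
  C→A A: FOLLOW(A) ⊇ FIRST(A) = {a,c}; new: +{a,c}
  S→c B: FOLLOW(B) ⊇ FOLLOW(S) ⊇ {$,d}; new: +{$,d}
  S→d C A: FOLLOW(C) ⊇ FIRST(A) = {a,c}; new: +{a,c}
  S→d C A: FOLLOW(A) ⊇ FOLLOW(S) ⊇ {$,d}; new: +{$,d}
  FOLLOW[S]={$,d}  FOLLOW[A]={$,a,c,d}  FOLLOW[B]={$,d}  FOLLOW[C]={a,c}
round 2:
  A→C: FOLLOW(C) ⊇ FOLLOW(A) ⊇ {$,a,c,d}; new: +{$,d}
  A→a c S: FOLLOW(S) ⊇ FOLLOW(A) ⊇ {$,a,c,d}; new: +{a,c}
  S→c B: FOLLOW(B) ⊇ FOLLOW(S) ⊇ {$,a,c,d}; new: +{a,c}
  FOLLOW[S]={$,a,c,d}  FOLLOW[A]={$,a,c,d}  FOLLOW[B]={$,a,c,d}  FOLLOW[C]={$,a,c,d}
round 3: (no change)
  FOLLOW[S]={$,a,c,d}  FOLLOW[A]={$,a,c,d}  FOLLOW[B]={$,a,c,d}  FOLLOW[C]={$,a,c,d}

FOLLOW(A) = ["$", "a", "c", "d"]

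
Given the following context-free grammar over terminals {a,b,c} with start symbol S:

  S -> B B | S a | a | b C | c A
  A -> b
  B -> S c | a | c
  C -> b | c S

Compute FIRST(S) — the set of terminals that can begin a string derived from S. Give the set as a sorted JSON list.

FIRST sets, iterate to fixpoint:
round 1:
  A via A→b: +{b}
  B via B→a: +{a}
  B via B→c: +{c}
  C via C→b: +{b}
  C via C→c S: +{c}
  S via S→B B: +{a,c}
  S via S→b C: +{b}
  FIRST(S)={a,b,c}  FIRST(A)={b}  FIRST(B)={a,c}  FIRST(C)={b,c}
round 2:
  B via B→S c: +{b}
  FIRST(S)={a,b,c}  FIRST(A)={b}  FIRST(B)={a,b,c}  FIRST(C)={b,c}
round 3: (stable)
  FIRST(S)={a,b,c}  FIRST(A)={b}  FIRST(B)={a,b,c}  FIRST(C)={b,c}

FIRST(S) = ["a", "b", "c"]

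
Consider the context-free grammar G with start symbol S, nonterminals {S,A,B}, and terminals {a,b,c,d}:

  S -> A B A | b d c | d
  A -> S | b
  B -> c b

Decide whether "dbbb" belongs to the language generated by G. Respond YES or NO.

CNF form of G:
  S -> A X5 | T0 X6 | d
  A -> A X3 | T0 X4 | b | d
  B -> T2 T0
  T0 -> b
  T1 -> d
  T2 -> c
  X3 -> B A
  X4 -> T1 T2
  X5 -> B A
  X6 -> T1 T2

CYK table (by increasing span):
  T[0,0] 'd' = {A,S,T1}  orig:{A,S}
  T[1,1] 'b' = {A,T0}  orig:{A}
  T[2,2] 'b' = {A,T0}  orig:{A}
  T[3,3] 'b' = {A,T0}  orig:{A}
  T[0,1] 'db' = ∅
  T[1,2] 'bb' = ∅
  T[2,3] 'bb' = ∅
  T[0,2] 'dbb' = ∅
  T[1,3] 'bbb' = ∅
  T[0,3] 'dbbb' = ∅

S ∉ T[0,3] ⇒ NO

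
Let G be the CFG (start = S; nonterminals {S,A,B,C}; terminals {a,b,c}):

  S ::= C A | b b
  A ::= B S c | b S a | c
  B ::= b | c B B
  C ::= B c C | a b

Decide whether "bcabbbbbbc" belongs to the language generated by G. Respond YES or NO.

CNF form of G:
  S -> C A | T1 T1
  A -> B X3 | T1 X4 | c
  B -> T0 X5 | b
  C -> B X6 | T2 T1
  T0 -> c
  T1 -> b
  T2 -> a
  X3 -> S T0
  X4 -> S T2
  X5 -> B B
  X6 -> T0 C

Fill CYK table bottom-up:
  T[0,0] 'b' = {B,T1}  orig:{B}
  T[1,1] 'c' = {A,T0}  orig:{A}
  T[2,2] 'a' = {T2}  orig:{}
  T[3,3] 'b' = {B,T1}  orig:{B}
  T[4,4] 'b' = {B,T1}  orig:{B}
  T[5,5] 'b' = {B,T1}  orig:{B}
  T[6,6] 'b' = {B,T1}  orig:{B}
  T[7,7] 'b' = {B,T1}  orig:{B}
  T[8,8] 'b' = {B,T1}  orig:{B}
  T[9,9] 'c' = {A,T0}  orig:{A}
  T[0,1] 'bc' = ∅
  T[1,2] 'ca' = ∅
  T[2,3] 'ab' = {C}
  T[3,4] 'bb' = {S,X5}  orig:{S}
  T[4,5] 'bb' = {S,X5}  orig:{S}
  T[5,6] 'bb' = {S,X5}  orig:{S}
  T[6,7] 'bb' = {S,X5}  orig:{S}
  T[7,8] 'bb' = {S,X5}  orig:{S}
  T[8,9] 'bc' = ∅
  T[0,2] 'bca' = ∅
  T[1,3] 'cab' = {X6}  orig:{}
  T[2,4] 'abb' = ∅
  T[3,5] 'bbb' = ∅
  T[4,6] 'bbb' = ∅
  T[5,7] 'bbb' = ∅
  T[6,8] 'bbb' = ∅
  T[7,9] 'bbc' = {X3}  orig:{}
  T[0,3] 'bcab' = {C}
  T[1,4] 'cabb' = ∅
  T[2,5] 'abbb' = ∅
  T[3,6] 'bbbb' = ∅
  T[4,7] 'bbbb' = ∅
  T[5,8] 'bbbb' = ∅
  T[6,9] 'bbbc' = {A}
  T[0,4] 'bcabb' = ∅
  T[1,5] 'cabbb' = ∅
  T[2,6] 'abbbb' = ∅
  T[3,7] 'bbbbb' = ∅
  T[4,8] 'bbbbb' = ∅
  T[5,9] 'bbbbc' = ∅
  T[0,5] 'bcabbb' = ∅
  T[1,6] 'cabbbb' = ∅
  T[2,7] 'abbbbb' = ∅
  T[3,8] 'bbbbbb' = ∅
  T[4,9] 'bbbbbc' = ∅
  T[0,6] 'bcabbbb' = ∅
  T[1,7] 'cabbbbb' = ∅
  T[2,8] 'abbbbbb' = ∅
  T[3,9] 'bbbbbbc' = ∅
  T[0,7] 'bcabbbbb' = ∅
  T[1,8] 'cabbbbbb' = ∅
  T[2,9] 'abbbbbbc' = ∅
  T[0,8] 'bcabbbbbb' = ∅
  T[1,9] 'cabbbbbbc' = ∅
  T[0,9] 'bcabbbbbbc' = ∅

S ∉ T[0,9] ⇒ NO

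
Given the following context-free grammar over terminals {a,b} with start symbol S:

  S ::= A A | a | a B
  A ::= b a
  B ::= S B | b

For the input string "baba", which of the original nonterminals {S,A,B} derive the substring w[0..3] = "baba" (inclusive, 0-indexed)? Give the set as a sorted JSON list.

Convert to CNF:
  S -> A A | T1 B | a
  A -> T0 T1
  B -> S B | b
  T0 -> b
  T1 -> a

Fill CYK table bottom-up — only the sub-triangle for w[0..3]:
  cell(0,0) b: {B,T0}  orig:{B}
  cell(1,1) a: {S,T1}  orig:{S}
  cell(2,2) b: {B,T0}  orig:{B}
  cell(3,3) a: {S,T1}  orig:{S}
  cell(0,1) ba: {A}
  cell(1,2) ab: {B,S}
  cell(2,3) ba: {A}
  cell(0,2) bab: ∅
  cell(1,3) aba: ∅
  cell(0,3) baba: {S}

Original NTs in T[0,3] deriving "baba": ["S"]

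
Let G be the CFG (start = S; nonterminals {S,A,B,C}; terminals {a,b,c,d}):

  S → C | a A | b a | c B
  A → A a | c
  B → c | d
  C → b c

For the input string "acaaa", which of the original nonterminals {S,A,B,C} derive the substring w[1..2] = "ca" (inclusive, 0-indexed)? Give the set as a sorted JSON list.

Convert to CNF:
  S -> T0 A | T1 T0 | T1 T2 | T2 B
  A -> A T0 | c
  B -> c | d
  C -> T1 T2
  T0 -> a
  T1 -> b
  T2 -> c

CYK fill (cells [i..j] with 1 ≤ i ≤ j ≤ 2 only):
  T[1,1] 'c' = {A,B,T2}  orig:{A,B}
  T[2,2] 'a' = {T0}  orig:{}
  T[1,2] 'ca' = {A}

Original NTs in T[1,2] deriving "ca": ["A"]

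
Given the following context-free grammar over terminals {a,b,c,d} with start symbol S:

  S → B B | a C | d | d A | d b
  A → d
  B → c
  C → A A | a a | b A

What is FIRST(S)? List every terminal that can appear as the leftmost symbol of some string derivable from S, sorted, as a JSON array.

FIRST iteration:
round 1:
  A via A→d: +{d}
  B via B→c: +{c}
  C via C→A A: +{d}
  C via C→a a: +{a}
  C via C→b A: +{b}
  S via S→B B: +{c}
  S via S→a C: +{a}
  S via S→d: +{d}
  FIRST[S]={a,c,d}  FIRST[A]={d}  FIRST[B]={c}  FIRST[C]={a,b,d}
round 2: — fixpoint
  FIRST[S]={a,c,d}  FIRST[A]={d}  FIRST[B]={c}  FIRST[C]={a,b,d}

FIRST(S) = ["a", "c", "d"]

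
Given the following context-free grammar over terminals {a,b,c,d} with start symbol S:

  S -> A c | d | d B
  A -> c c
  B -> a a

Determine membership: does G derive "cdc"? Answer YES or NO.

Convert to CNF:
  S -> A T0 | T2 B | d
  A -> T0 T0
  B -> T1 T1
  T0 -> c
  T1 -> a
  T2 -> d

CYK table (by increasing span):
  T[0,0] 'c' = {T0}  orig:{}
  T[1,1] 'd' = {S,T2}  orig:{S}
  T[2,2] 'c' = {T0}  orig:{}
  T[0,1] 'cd' = ∅
  T[1,2] 'dc' = ∅
  T[0,2] 'cdc' = ∅

S ∉ T[0,2] ⇒ NO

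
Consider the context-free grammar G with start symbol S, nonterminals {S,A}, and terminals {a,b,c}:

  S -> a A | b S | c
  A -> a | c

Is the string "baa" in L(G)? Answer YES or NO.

Convert to CNF:
  S -> T0 A | T1 S | c
  A -> a | c
  T0 -> a
  T1 -> b

CYK table (by increasing span):
  [0..0]={T1}  "b"  orig:{}
  [1..1]={A,T0}  "a"  orig:{A}
  [2..2]={A,T0}  "a"  orig:{A}
  [0..1]=∅  "ba"
  [1..2]={S}  "aa"
  [0..2]={S}  "baa"

S ∈ T[0,2] ⇒ YES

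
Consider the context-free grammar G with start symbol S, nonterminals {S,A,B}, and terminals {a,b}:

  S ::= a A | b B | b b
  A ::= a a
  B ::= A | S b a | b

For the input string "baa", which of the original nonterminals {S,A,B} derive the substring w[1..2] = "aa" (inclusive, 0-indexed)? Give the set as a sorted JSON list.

CNF form of G:
  S -> T0 A | T1 B | T1 T1
  A -> T0 T0
  B -> S X2 | T0 T0 | b
  T0 -> a
  T1 -> b
  X2 -> T1 T0

CYK fill, restricted to cells inside w[1..2]:
  cell(1,1) a: {T0}  orig:{}
  cell(2,2) a: {T0}  orig:{}
  cell(1,2) aa: {A,B}

Original NTs in T[1,2] deriving "aa": ["A", "B"]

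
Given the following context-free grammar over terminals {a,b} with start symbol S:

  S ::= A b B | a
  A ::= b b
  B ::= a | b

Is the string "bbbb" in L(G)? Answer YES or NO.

Convert to CNF:
  S -> A X1 | a
  A -> T0 T0
  B -> a | b
  T0 -> b
  X1 -> T0 B

CYK table (by increasing span):
  cell(0,0) b: {B,T0}  orig:{B}
  cell(1,1) b: {B,T0}  orig:{B}
  cell(2,2) b: {B,T0}  orig:{B}
  cell(3,3) b: {B,T0}  orig:{B}
  cell(0,1) bb: {A,X1}  orig:{A}
  cell(1,2) bb: {A,X1}  orig:{A}
  cell(2,3) bb: {A,X1}  orig:{A}
  cell(0,2) bbb: ∅
  cell(1,3) bbb: ∅
  cell(0,3) bbbb: {S}

S ∈ T[0,3] ⇒ YES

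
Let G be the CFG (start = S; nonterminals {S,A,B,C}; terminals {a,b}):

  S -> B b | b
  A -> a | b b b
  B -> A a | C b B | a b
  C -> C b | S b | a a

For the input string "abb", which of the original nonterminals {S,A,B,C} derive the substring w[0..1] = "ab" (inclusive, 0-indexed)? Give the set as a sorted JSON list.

CNF form of G:
  S -> B T0 | b
  A -> T0 X2 | a
  B -> A T1 | C X3 | T1 T0
  C -> C T0 | S T0 | T1 T1
  T0 -> b
  T1 -> a
  X2 -> T0 T0
  X3 -> T0 B

Fill CYK table bottom-up — only the sub-triangle for w[0..1]:
  T[0,0] 'a' = {A,T1}  orig:{A}
  T[1,1] 'b' = {S,T0}  orig:{S}
  T[0,1] 'ab' = {B}

Original NTs in T[0,1] deriving "ab": ["B"]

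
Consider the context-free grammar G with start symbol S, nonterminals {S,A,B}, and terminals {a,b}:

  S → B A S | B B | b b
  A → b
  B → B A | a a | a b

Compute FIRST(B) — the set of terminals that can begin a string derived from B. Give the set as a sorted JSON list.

FIRST sets, iterate to fixpoint:
round 1:
  A via A→b: +{b}
  B via B→a a: +{a}
  S via S→B A S: +{a}
  S via S→b b: +{b}
  FIRST[S]={a,b}  FIRST[A]={b}  FIRST[B]={a}
round 2: (no change)
  FIRST[S]={a,b}  FIRST[A]={b}  FIRST[B]={a}

FIRST(B) = ["a"]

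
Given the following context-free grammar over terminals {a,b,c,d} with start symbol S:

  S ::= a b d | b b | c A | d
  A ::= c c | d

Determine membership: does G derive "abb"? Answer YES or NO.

CNF form of G:
  S -> T0 A | T1 X4 | T2 T2 | d
  A -> T0 T0 | d
  T0 -> c
  T1 -> a
  T2 -> b
  T3 -> d
  X4 -> T2 T3

Fill CYK table bottom-up:
  [0..0]={T1}  "a"  orig:{}
  [1..1]={T2}  "b"  orig:{}
  [2..2]={T2}  "b"  orig:{}
  [0..1]=∅  "ab"
  [1..2]={S}  "bb"
  [0..2]=∅  "abb"

S ∉ T[0,2] ⇒ NO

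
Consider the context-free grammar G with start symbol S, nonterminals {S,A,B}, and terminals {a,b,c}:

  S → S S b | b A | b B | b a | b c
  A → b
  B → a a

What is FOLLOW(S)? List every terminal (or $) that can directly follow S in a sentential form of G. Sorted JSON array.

FIRST iteration:
[1]
  A via A→b: +{b}
  B via B→a a: +{a}
  S via S→b A: +{b}
  FIRST[S]={b}  FIRST[A]={b}  FIRST[B]={a}
[2] (stable)
  FIRST[S]={b}  FIRST[A]={b}  FIRST[B]={a}

FOLLOW iteration:
seed FOLLOW(S) with $
[1]
  S→S S b: FOLLOW(S) ⊇ FIRST(S) = {b}; new: +{b}
  S→b A: FOLLOW(A) ⊇ FOLLOW(S) ⊇ {$,b}; new: +{$,b}
  S→b B: FOLLOW(B) ⊇ FOLLOW(S) ⊇ {$,b}; new: +{$,b}
  FOLLOW(S)={$,b}  FOLLOW(A)={$,b}  FOLLOW(B)={$,b}
[2] (no change)
  FOLLOW(S)={$,b}  FOLLOW(A)={$,b}  FOLLOW(B)={$,b}

FOLLOW(S) = ["$", "b"]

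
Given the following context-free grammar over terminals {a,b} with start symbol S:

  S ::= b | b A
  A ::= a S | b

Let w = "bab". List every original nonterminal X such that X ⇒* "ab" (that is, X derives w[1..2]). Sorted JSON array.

CNF form of G:
  S -> T1 A | b
  A -> T0 S | b
  T0 -> a
  T1 -> b

CYK table (by increasing span) (cells [i..j] with 1 ≤ i ≤ j ≤ 2 only):
  T[1,1] 'a' = {T0}  orig:{}
  T[2,2] 'b' = {A,S,T1}  orig:{A,S}
  T[1,2] 'ab' = {A}

Original NTs in T[1,2] deriving "ab": ["A"]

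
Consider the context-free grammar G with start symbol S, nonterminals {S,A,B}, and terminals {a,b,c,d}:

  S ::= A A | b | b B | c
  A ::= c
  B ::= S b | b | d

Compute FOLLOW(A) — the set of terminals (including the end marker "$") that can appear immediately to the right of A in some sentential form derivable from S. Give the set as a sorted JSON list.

FIRST sets, iterate to fixpoint:
iter 1:
  A via A→c: +{c}
  B via B→b: +{b}
  B via B→d: +{d}
  S via S→A A: +{c}
  S via S→b: +{b}
  FIRST[S]={b,c}  FIRST[A]={c}  FIRST[B]={b,d}
iter 2:
  B via B→S b: +{c}
  FIRST[S]={b,c}  FIRST[A]={c}  FIRST[B]={b,c,d}
iter 3: — fixpoint
  FIRST[S]={b,c}  FIRST[A]={c}  FIRST[B]={b,c,d}

FOLLOW sets:
seed FOLLOW(S) with $
iter 1:
  B→S b: FOLLOW(S) ⊇ FIRST(b) = {b}; new: +{b}
  S→A A: FOLLOW(A) ⊇ FIRST(A) = {c}; new: +{c}
  S→A A: FOLLOW(A) ⊇ FOLLOW(S) ⊇ {$,b}; new: +{$,b}
  S→b B: FOLLOW(B) ⊇ FOLLOW(S) ⊇ {$,b}; new: +{$,b}
  S: {$,b}  A: {$,b,c}  B: {$,b}
iter 2: done
  S: {$,b}  A: {$,b,c}  B: {$,b}

FOLLOW(A) = ["$", "b", "c"]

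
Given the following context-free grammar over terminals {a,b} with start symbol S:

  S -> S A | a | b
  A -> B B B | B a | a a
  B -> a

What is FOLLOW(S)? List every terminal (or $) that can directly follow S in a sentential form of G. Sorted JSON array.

Compute FIRST by fixpoint:
round 1:
  A via A→a a: +{a}
  B via B→a: +{a}
  S via S→a: +{a}
  S via S→b: +{b}
  FIRST(S)={a,b}  FIRST(A)={a}  FIRST(B)={a}
round 2: done
  FIRST(S)={a,b}  FIRST(A)={a}  FIRST(B)={a}

FOLLOW iteration:
initialize: $ ∈ FOLLOW(S)
pass 1:
  A→B B B: FOLLOW(B) ⊇ FIRST(B) = {a}; new: +{a}
  S→S A: FOLLOW(S) ⊇ FIRST(A) = {a}; new: +{a}
  S→S A: FOLLOW(A) ⊇ FOLLOW(S) ⊇ {$,a}; new: +{$,a}
  FOLLOW(S)={$,a}  FOLLOW(A)={$,a}  FOLLOW(B)={a}
pass 2:
  A→B B B: FOLLOW(B) ⊇ FOLLOW(A) ⊇ {$,a}; new: +{$}
  FOLLOW(S)={$,a}  FOLLOW(A)={$,a}  FOLLOW(B)={$,a}
pass 3: done
  FOLLOW(S)={$,a}  FOLLOW(A)={$,a}  FOLLOW(B)={$,a}

FOLLOW(S) = ["$", "a"]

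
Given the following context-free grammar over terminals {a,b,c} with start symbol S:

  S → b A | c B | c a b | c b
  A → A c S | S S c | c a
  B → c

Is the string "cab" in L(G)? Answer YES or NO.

Convert to CNF:
  S -> T0 B | T0 T2 | T0 X5 | T2 A
  A -> A X3 | S X4 | T0 T1
  B -> c
  T0 -> c
  T1 -> a
  T2 -> b
  X3 -> T0 S
  X4 -> S T0
  X5 -> T1 T2

CYK fill:
  T[0,0] 'c' = {B,T0}  orig:{B}
  T[1,1] 'a' = {T1}  orig:{}
  T[2,2] 'b' = {T2}  orig:{}
  T[0,1] 'ca' = {A}
  T[1,2] 'ab' = {X5}  orig:{}
  T[0,2] 'cab' = {S}

S ∈ T[0,2] ⇒ YES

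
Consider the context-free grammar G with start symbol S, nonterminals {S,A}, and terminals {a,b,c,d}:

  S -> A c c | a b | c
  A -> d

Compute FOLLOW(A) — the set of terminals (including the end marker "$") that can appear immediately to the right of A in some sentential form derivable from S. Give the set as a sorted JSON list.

Compute FIRST by fixpoint:
iter 1:
  A via A→d: +{d}
  S via S→A c c: +{d}
  S via S→a b: +{a}
  S via S→c: +{c}
  FIRST[S]={a,c,d}  FIRST[A]={d}
iter 2: (stable)
  FIRST[S]={a,c,d}  FIRST[A]={d}

FOLLOW sets:
FOLLOW(S) := {$}
pass 1:
  S→A c c: FOLLOW(A) ⊇ FIRST(c) = {c}; new: +{c}
  FOLLOW(S)={$}  FOLLOW(A)={c}
pass 2: — fixpoint
  FOLLOW(S)={$}  FOLLOW(A)={c}

FOLLOW(A) = ["c"]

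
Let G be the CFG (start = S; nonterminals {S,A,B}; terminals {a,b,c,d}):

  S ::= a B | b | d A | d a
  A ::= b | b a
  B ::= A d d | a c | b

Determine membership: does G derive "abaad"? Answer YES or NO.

Convert to CNF:
  S -> T1 B | T2 A | T2 T1 | b
  A -> T0 T1 | b
  B -> A X4 | T1 T3 | b
  T0 -> b
  T1 -> a
  T2 -> d
  T3 -> c
  X4 -> T2 T2

CYK fill:
  [0..0]={T1}  "a"  orig:{}
  [1..1]={A,B,S,T0}  "b"  orig:{A,B,S}
  [2..2]={T1}  "a"  orig:{}
  [3..3]={T1}  "a"  orig:{}
  [4..4]={T2}  "d"  orig:{}
  [0..1]={S}  "ab"
  [1..2]={A}  "ba"
  [2..3]=∅  "aa"
  [3..4]=∅  "ad"
  [0..2]=∅  "aba"
  [1..3]=∅  "baa"
  [2..4]=∅  "aad"
  [0..3]=∅  "abaa"
  [1..4]=∅  "baad"
  [0..4]=∅  "abaad"

S ∉ T[0,4] ⇒ NO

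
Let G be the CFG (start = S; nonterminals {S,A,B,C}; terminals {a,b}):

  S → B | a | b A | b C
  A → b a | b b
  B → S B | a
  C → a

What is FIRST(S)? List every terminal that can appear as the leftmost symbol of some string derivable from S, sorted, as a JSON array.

FIRST sets, iterate to fixpoint:
[1]
  A via A→b a: +{b}
  B via B→a: +{a}
  C via C→a: +{a}
  S via S→B: +{a}
  S via S→b A: +{b}
  FIRST[S]={a,b}  FIRST[A]={b}  FIRST[B]={a}  FIRST[C]={a}
[2]
  B via B→S B: +{b}
  FIRST[S]={a,b}  FIRST[A]={b}  FIRST[B]={a,b}  FIRST[C]={a}
[3] — fixpoint
  FIRST[S]={a,b}  FIRST[A]={b}  FIRST[B]={a,b}  FIRST[C]={a}

FIRST(S) = ["a", "b"]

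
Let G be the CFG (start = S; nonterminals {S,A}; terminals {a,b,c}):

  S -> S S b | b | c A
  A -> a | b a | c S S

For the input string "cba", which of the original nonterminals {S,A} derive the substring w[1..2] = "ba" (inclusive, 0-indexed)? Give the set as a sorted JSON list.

Convert to CNF:
  S -> S X4 | T2 A | b
  A -> T0 T1 | T2 X3 | a
  T0 -> b
  T1 -> a
  T2 -> c
  X3 -> S S
  X4 -> S T0

CYK table (by increasing span) — only the sub-triangle for w[1..2]:
  T[1,1] 'b' = {S,T0}  orig:{S}
  T[2,2] 'a' = {A,T1}  orig:{A}
  T[1,2] 'ba' = {A}

Original NTs in T[1,2] deriving "ba": ["A"]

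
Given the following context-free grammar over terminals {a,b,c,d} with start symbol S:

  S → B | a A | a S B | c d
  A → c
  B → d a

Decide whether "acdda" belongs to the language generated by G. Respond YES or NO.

Convert to CNF:
  S -> T0 T1 | T1 A | T1 X3 | T2 T0
  A -> c
  B -> T0 T1
  T0 -> d
  T1 -> a
  T2 -> c
  X3 -> S B

CYK table (by increasing span):
  cell(0,0) a: {T1}  orig:{}
  cell(1,1) c: {A,T2}  orig:{A}
  cell(2,2) d: {T0}  orig:{}
  cell(3,3) d: {T0}  orig:{}
  cell(4,4) a: {T1}  orig:{}
  cell(0,1) ac: {S}
  cell(1,2) cd: {S}
  cell(2,3) dd: ∅
  cell(3,4) da: {B,S}
  cell(0,2) acd: ∅
  cell(1,3) cdd: ∅
  cell(2,4) dda: ∅
  cell(0,3) acdd: ∅
  cell(1,4) cdda: {X3}  orig:{}
  cell(0,4) acdda: {S}

S ∈ T[0,4] ⇒ YES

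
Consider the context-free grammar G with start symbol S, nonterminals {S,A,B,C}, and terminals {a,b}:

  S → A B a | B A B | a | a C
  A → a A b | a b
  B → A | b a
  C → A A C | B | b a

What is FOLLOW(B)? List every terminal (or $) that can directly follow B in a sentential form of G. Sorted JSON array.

FIRST sets, iterate to fixpoint:
iter 1:
  A via A→a A b: +{a}
  B via B→A: +{a}
  B via B→b a: +{b}
  C via C→A A C: +{a}
  C via C→B: +{b}
  S via S→A B a: +{a}
  S via S→B A B: +{b}
  FIRST[S]={a,b}  FIRST[A]={a}  FIRST[B]={a,b}  FIRST[C]={a,b}
iter 2: (no change)
  FIRST[S]={a,b}  FIRST[A]={a}  FIRST[B]={a,b}  FIRST[C]={a,b}

Compute FOLLOW by fixpoint:
initialize: $ ∈ FOLLOW(S)
[1]
  A→a A b: FOLLOW(A) ⊇ FIRST(b) = {b}; new: +{b}
  C→A A C: FOLLOW(A) ⊇ FIRST(A) = {a}; new: +{a}
  S→A B a: FOLLOW(B) ⊇ FIRST(a) = {a}; new: +{a}
  S→B A B: FOLLOW(B) ⊇ FOLLOW(S) ⊇ {$}; new: +{$}
  S→a C: FOLLOW(C) ⊇ FOLLOW(S) ⊇ {$}; new: +{$}
  S: {$}  A: {a,b}  B: {$,a}  C: {$}
[2]
  B→A: FOLLOW(A) ⊇ FOLLOW(B) ⊇ {$,a}; new: +{$}
  S: {$}  A: {$,a,b}  B: {$,a}  C: {$}
[3] — fixpoint
  S: {$}  A: {$,a,b}  B: {$,a}  C: {$}

FOLLOW(B) = ["$", "a"]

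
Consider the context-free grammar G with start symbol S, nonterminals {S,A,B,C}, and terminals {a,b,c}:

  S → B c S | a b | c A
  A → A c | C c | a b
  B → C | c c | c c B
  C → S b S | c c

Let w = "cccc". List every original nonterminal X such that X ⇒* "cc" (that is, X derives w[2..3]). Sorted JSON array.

CNF form of G:
  S -> B X6 | T0 A | T1 T2
  A -> A T0 | C T0 | T1 T2
  B -> S X3 | T0 T0 | T0 X4
  C -> S X5 | T0 T0
  T0 -> c
  T1 -> a
  T2 -> b
  X3 -> T2 S
  X4 -> T0 B
  X5 -> T2 S
  X6 -> T0 S

CYK table (by increasing span) — only the sub-triangle for w[2..3]:
  cell(2,2) c: {T0}  orig:{}
  cell(3,3) c: {T0}  orig:{}
  cell(2,3) cc: {B,C}

Original NTs in T[2,3] deriving "cc": ["B", "C"]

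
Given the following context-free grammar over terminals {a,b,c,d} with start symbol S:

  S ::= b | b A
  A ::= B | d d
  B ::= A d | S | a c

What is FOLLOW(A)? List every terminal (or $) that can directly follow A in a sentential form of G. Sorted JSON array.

FIRST iteration:
pass 1:
  A via A→d d: +{d}
  B via B→A d: +{d}
  B via B→a c: +{a}
  S via S→b: +{b}
  FIRST(S)={b}  FIRST(A)={d}  FIRST(B)={a,d}
pass 2:
  A via A→B: +{a}
  B via B→S: +{b}
  FIRST(S)={b}  FIRST(A)={a,d}  FIRST(B)={a,b,d}
pass 3:
  A via A→B: +{b}
  FIRST(S)={b}  FIRST(A)={a,b,d}  FIRST(B)={a,b,d}
pass 4: (no change)
  FIRST(S)={b}  FIRST(A)={a,b,d}  FIRST(B)={a,b,d}

FOLLOW sets:
initialize: $ ∈ FOLLOW(S)
iter 1:
  B→A d: FOLLOW(A) ⊇ FIRST(d) = {d}; new: +{d}
  S→b A: FOLLOW(A) ⊇ FOLLOW(S) ⊇ {$}; new: +{$}
  FOLLOW(S)={$}  FOLLOW(A)={$,d}  FOLLOW(B)={}
iter 2:
  A→B: FOLLOW(B) ⊇ FOLLOW(A) ⊇ {$,d}; new: +{$,d}
  B→S: FOLLOW(S) ⊇ FOLLOW(B) ⊇ {$,d}; new: +{d}
  FOLLOW(S)={$,d}  FOLLOW(A)={$,d}  FOLLOW(B)={$,d}
iter 3: (no change)
  FOLLOW(S)={$,d}  FOLLOW(A)={$,d}  FOLLOW(B)={$,d}

FOLLOW(A) = ["$", "d"]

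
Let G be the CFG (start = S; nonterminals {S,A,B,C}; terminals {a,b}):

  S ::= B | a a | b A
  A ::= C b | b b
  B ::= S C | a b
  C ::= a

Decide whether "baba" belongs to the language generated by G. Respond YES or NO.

Convert to CNF:
  S -> S C | T0 A | T1 T0 | T1 T1
  A -> C T0 | T0 T0
  B -> S C | T1 T0
  C -> a
  T0 -> b
  T1 -> a

Fill CYK table bottom-up:
  cell(0,0) b: {T0}  orig:{}
  cell(1,1) a: {C,T1}  orig:{C}
  cell(2,2) b: {T0}  orig:{}
  cell(3,3) a: {C,T1}  orig:{C}
  cell(0,1) ba: ∅
  cell(1,2) ab: {A,B,S}
  cell(2,3) ba: ∅
  cell(0,2) bab: {S}
  cell(1,3) aba: {B,S}
  cell(0,3) baba: {B,S}

S ∈ T[0,3] ⇒ YES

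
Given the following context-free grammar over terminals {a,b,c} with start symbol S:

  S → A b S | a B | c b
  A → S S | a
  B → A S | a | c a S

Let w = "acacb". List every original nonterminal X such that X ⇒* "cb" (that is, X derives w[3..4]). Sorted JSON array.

Convert to CNF:
  S -> A X4 | T0 T2 | T1 B
  A -> S S | a
  B -> A S | T0 X3 | a
  T0 -> c
  T1 -> a
  T2 -> b
  X3 -> T1 S
  X4 -> T2 S

CYK fill (cells [i..j] with 3 ≤ i ≤ j ≤ 4 only):
  cell(3,3) c: {T0}  orig:{}
  cell(4,4) b: {T2}  orig:{}
  cell(3,4) cb: {S}

Original NTs in T[3,4] deriving "cb": ["S"]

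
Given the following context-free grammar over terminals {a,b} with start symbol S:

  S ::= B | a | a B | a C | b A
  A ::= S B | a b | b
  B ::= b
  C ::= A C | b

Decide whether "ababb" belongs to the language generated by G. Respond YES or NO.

CNF form of G:
  S -> T0 B | T0 C | T1 A | a | b
  A -> S B | T0 T1 | b
  B -> b
  C -> A C | b
  T0 -> a
  T1 -> b

Fill CYK table bottom-up:
  T[0,0] 'a' = {S,T0}  orig:{S}
  T[1,1] 'b' = {A,B,C,S,T1}  orig:{A,B,C,S}
  T[2,2] 'a' = {S,T0}  orig:{S}
  T[3,3] 'b' = {A,B,C,S,T1}  orig:{A,B,C,S}
  T[4,4] 'b' = {A,B,C,S,T1}  orig:{A,B,C,S}
  T[0,1] 'ab' = {A,S}
  T[1,2] 'ba' = ∅
  T[2,3] 'ab' = {A,S}
  T[3,4] 'bb' = {A,C,S}
  T[0,2] 'aba' = ∅
  T[1,3] 'bab' = {S}
  T[2,4] 'abb' = {A,C,S}
  T[0,3] 'abab' = ∅
  T[1,4] 'babb' = {A,C,S}
  T[0,4] 'ababb' = {C,S}

S ∈ T[0,4] ⇒ YES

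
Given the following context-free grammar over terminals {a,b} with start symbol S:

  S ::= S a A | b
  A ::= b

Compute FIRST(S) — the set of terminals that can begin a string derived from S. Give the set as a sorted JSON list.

Compute FIRST by fixpoint:
round 1:
  A via A→b: +{b}
  S via S→b: +{b}
  S: {b}  A: {b}
round 2: done
  S: {b}  A: {b}

FIRST(S) = ["b"]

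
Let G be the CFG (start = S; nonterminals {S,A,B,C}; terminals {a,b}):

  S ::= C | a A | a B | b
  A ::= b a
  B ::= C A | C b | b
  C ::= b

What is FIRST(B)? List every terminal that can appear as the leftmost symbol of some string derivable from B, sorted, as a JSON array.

FIRST sets, iterate to fixpoint:
iter 1:
  A via A→b a: +{b}
  B via B→b: +{b}
  C via C→b: +{b}
  S via S→C: +{b}
  S via S→a A: +{a}
  FIRST(S)={a,b}  FIRST(A)={b}  FIRST(B)={b}  FIRST(C)={b}
iter 2: (stable)
  FIRST(S)={a,b}  FIRST(A)={b}  FIRST(B)={b}  FIRST(C)={b}

FIRST(B) = ["b"]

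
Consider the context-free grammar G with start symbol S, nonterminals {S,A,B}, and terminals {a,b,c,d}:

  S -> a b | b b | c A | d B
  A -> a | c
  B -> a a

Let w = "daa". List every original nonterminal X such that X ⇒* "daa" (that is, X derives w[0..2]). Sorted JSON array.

CNF form of G:
  S -> T0 T1 | T1 T1 | T2 A | T3 B
  A -> a | c
  B -> T0 T0
  T0 -> a
  T1 -> b
  T2 -> c
  T3 -> d

Fill CYK table bottom-up — only the sub-triangle for w[0..2]:
  cell(0,0) d: {T3}  orig:{}
  cell(1,1) a: {A,T0}  orig:{A}
  cell(2,2) a: {A,T0}  orig:{A}
  cell(0,1) da: ∅
  cell(1,2) aa: {B}
  cell(0,2) daa: {S}

Original NTs in T[0,2] deriving "daa": ["S"]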